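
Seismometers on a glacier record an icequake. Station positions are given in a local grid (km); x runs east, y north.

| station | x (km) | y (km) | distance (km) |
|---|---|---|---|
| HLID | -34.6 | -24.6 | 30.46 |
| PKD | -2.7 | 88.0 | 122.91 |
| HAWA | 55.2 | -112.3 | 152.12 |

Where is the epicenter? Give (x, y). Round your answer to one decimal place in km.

Circle about each station: (x + 34.6)² + (y + 24.6)² = 30.46²; (x + 2.7)² + (y − 88.0)² = 122.91²; (x − 55.2)² + (y + 112.3)² = 152.12².
Subtracting the HLID equation from the PKD and HAWA equations removes the quadratic terms:
63.8 x + 225.2 y = -8230.09
179.6 x − 175.4 y = -8356.67
Solving the 2×2 system: x ≈ -64.4, y ≈ -18.3 km.
Check against HLID (with the unrounded x, y): √((x + 34.6)²+(y + 24.6)²) = 30.46 ≈ 30.46 km. ✓

-64.4 km east, -18.3 km north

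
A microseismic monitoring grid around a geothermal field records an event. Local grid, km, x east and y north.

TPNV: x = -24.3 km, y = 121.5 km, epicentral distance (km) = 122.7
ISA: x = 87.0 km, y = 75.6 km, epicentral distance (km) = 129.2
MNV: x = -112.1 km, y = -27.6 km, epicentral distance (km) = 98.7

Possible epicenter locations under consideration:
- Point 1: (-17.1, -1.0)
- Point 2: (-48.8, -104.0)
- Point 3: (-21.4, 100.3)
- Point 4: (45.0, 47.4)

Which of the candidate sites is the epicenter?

For each candidate, compare |candidate − station| to the reported distance:
Point 1: residuals TPNV 0.0, ISA 0.0, MNV 0.0 → max 0.0 km
Point 2: residuals TPNV 104.1, ISA 96.0, MNV 0.5 → max 104.1 km
Point 3: residuals TPNV 101.3, ISA 18.0, MNV 58.1 → max 101.3 km
Point 4: residuals TPNV 21.2, ISA 78.6, MNV 75.4 → max 78.6 km
Only Point 1 has all residuals ≈ 0.

Point 1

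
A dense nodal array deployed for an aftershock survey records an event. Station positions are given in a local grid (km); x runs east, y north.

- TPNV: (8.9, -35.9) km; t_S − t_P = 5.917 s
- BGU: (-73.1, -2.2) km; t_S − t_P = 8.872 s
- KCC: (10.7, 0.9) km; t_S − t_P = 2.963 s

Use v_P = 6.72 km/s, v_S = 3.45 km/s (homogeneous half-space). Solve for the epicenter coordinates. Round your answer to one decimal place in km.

Distance from S−P lag: d = Δt · v_P v_S / (v_P − v_S) = Δt · (6.72·3.45)/(6.72−3.45) ≈ 7.0899·Δt.
So d_TPNV = 41.95, d_BGU = 62.90, d_KCC = 21.01 km.
Circle about each station: (x − 8.9)² + (y + 35.9)² = 41.95²; (x + 73.1)² + (y + 2.2)² = 62.90²; (x − 10.7)² + (y − 0.9)² = 21.01².
Subtracting pairs of circle equations eliminates x²+y² and gives linear equations (the radical axes):
-164.0 x + 67.4 y = 1783.82
3.6 x + 73.6 y = 65.66
Solving the 2×2 system: x ≈ -10.3, y ≈ 1.4 km.

x ≈ -10.3 km, y ≈ 1.4 km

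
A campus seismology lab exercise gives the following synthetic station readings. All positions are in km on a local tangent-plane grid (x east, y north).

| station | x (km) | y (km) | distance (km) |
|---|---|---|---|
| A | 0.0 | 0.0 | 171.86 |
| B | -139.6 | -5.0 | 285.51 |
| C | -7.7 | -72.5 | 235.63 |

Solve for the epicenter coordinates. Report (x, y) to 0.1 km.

(111.6, 130.7)

Circle about each station: x² + y² = 171.86²; (x + 139.6)² + (y + 5.0)² = 285.51²; (x + 7.7)² + (y + 72.5)² = 235.63².
Subtracting pairs of circle equations eliminates x²+y² and gives linear equations (the radical axes):
-279.2 x − 10.0 y = -32466.94
-15.4 x − 145.0 y = -20670.10
Solving the 2×2 system: x ≈ 111.6, y ≈ 130.7 km.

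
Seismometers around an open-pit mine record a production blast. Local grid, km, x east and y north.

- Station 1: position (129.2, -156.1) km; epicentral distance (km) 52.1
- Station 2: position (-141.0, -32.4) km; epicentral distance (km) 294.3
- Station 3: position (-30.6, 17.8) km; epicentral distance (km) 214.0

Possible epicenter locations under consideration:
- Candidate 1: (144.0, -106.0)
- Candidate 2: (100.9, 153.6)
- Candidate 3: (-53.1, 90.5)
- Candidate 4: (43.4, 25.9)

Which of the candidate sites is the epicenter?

For each candidate, compare |candidate − station| to the reported distance:
Candidate 1: residuals Station 1 0.1, Station 2 0.1, Station 3 0.0 → max 0.1 km
Candidate 2: residuals Station 1 258.9, Station 2 10.8, Station 3 25.0 → max 258.9 km
Candidate 3: residuals Station 1 254.6, Station 2 143.2, Station 3 137.9 → max 254.6 km
Candidate 4: residuals Station 1 149.1, Station 2 100.9, Station 3 139.6 → max 149.1 km
Only Candidate 1 has all residuals ≈ 0.

Candidate 1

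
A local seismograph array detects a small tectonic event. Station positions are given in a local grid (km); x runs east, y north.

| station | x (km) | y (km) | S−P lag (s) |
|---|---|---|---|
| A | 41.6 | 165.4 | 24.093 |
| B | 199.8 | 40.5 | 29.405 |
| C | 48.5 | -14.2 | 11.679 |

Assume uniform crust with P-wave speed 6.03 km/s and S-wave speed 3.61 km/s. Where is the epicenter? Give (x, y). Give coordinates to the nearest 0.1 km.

Distance from S−P lag: d = Δt · v_P v_S / (v_P − v_S) = Δt · (6.03·3.61)/(6.03−3.61) ≈ 8.9952·Δt.
So d_A = 216.72, d_B = 264.50, d_C = 105.05 km.
Circle about each station: (x − 41.6)² + (y − 165.4)² = 216.72²; (x − 199.8)² + (y − 40.5)² = 264.50²; (x − 48.5)² + (y + 14.2)² = 105.05².
Subtracting pairs of circle equations eliminates x²+y² and gives linear equations (the radical axes):
316.4 x − 249.8 y = -10520.12
13.8 x − 359.2 y = 9398.23
Solving the 2×2 system: x ≈ -55.6, y ≈ -28.3 km.
Check against A (with the unrounded x, y): √((x − 41.6)²+(y − 165.4)²) = 216.72 ≈ 216.72 km. ✓

(-55.6, -28.3)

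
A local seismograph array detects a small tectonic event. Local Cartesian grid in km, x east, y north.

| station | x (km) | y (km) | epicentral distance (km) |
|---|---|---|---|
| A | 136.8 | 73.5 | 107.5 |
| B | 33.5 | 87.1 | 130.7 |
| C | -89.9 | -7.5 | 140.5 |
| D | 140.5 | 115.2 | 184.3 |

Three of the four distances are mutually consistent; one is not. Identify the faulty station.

A

Solve using three stations at a time. Using B, C, D (subtract circle equations pairwise → linear system) gives (x, y) ≈ (45.9, -42.8).
Distances from that point to each station vs reported:
  A: calculated 147.6 vs reported 107.5 → residual 40.1 km
  B: calculated 130.5 vs reported 130.7 → residual 0.2 km
  C: calculated 140.3 vs reported 140.5 → residual 0.2 km
  D: calculated 184.2 vs reported 184.3 → residual 0.1 km
B, C, D are mutually consistent (residuals ≈ 0); A is off by 40.1 km.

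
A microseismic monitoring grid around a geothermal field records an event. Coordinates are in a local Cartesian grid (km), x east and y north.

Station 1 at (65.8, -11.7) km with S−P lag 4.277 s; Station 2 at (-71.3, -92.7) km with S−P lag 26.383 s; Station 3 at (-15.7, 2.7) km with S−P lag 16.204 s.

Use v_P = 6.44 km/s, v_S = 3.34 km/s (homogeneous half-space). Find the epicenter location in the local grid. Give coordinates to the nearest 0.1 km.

95.1 km east, -16.4 km north

Distance from S−P lag: d = Δt · v_P v_S / (v_P − v_S) = Δt · (6.44·3.34)/(6.44−3.34) ≈ 6.9386·Δt.
So d_Station 1 = 29.68, d_Station 2 = 183.06, d_Station 3 = 112.43 km.
Circle about each station: (x − 65.8)² + (y + 11.7)² = 29.68²; (x + 71.3)² + (y + 92.7)² = 183.06²; (x + 15.7)² + (y − 2.7)² = 112.43².
Subtracting pairs of circle equations eliminates x²+y² and gives linear equations (the radical axes):
-274.2 x − 162.0 y = -23419.61
-163.0 x + 28.8 y = -15972.35
Solving the 2×2 system: x ≈ 95.1, y ≈ -16.4 km.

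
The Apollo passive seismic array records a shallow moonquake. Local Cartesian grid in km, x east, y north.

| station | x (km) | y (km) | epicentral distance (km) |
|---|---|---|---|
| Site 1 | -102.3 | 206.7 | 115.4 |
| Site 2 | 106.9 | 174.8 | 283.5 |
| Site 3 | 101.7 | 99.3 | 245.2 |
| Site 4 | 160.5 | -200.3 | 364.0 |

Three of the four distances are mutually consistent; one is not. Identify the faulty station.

Solve using three stations at a time. Using Site 2, Site 3, Site 4 (subtract circle equations pairwise → linear system) gives (x, y) ≈ (-129.8, 19.1).
Distances from that point to each station vs reported:
  Site 1: calculated 189.6 vs reported 115.4 → residual 74.2 km
  Site 2: calculated 283.3 vs reported 283.5 → residual 0.2 km
  Site 3: calculated 245.0 vs reported 245.2 → residual 0.2 km
  Site 4: calculated 363.9 vs reported 364.0 → residual 0.1 km
Site 2, Site 3, Site 4 are mutually consistent (residuals ≈ 0); Site 1 is off by 74.2 km.

Site 1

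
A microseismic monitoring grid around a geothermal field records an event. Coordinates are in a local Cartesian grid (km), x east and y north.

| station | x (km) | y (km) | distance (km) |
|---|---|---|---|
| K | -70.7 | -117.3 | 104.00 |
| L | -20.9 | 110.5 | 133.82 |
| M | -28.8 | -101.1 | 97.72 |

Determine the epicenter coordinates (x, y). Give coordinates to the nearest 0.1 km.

-71.7 km east, -13.3 km north

Circle about each station: (x + 70.7)² + (y + 117.3)² = 104.00²; (x + 20.9)² + (y − 110.5)² = 133.82²; (x + 28.8)² + (y + 101.1)² = 97.72².
Subtracting the K equation from the L and M equations removes the quadratic terms:
99.6 x + 455.6 y = -13202.51
83.8 x + 32.4 y = -6440.33
Solving the 2×2 system: x ≈ -71.7, y ≈ -13.3 km.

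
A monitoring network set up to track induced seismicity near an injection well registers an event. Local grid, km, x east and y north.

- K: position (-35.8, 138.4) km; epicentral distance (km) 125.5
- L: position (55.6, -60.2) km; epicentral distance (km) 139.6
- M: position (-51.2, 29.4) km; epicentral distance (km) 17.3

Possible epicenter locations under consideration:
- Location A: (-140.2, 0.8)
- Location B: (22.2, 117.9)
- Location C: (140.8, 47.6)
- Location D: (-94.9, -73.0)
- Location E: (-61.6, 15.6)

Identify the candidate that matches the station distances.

Location E

For each candidate, compare |candidate − station| to the reported distance:
Location A: residuals K 47.2, L 65.5, M 76.2 → max 76.2 km
Location B: residuals K 64.0, L 41.6, M 97.7 → max 97.7 km
Location C: residuals K 73.1, L 2.2, M 175.6 → max 175.6 km
Location D: residuals K 94.0, L 11.4, M 94.0 → max 94.0 km
Location E: residuals K 0.0, L 0.0, M 0.0 → max 0.0 km
Only Location E has all residuals ≈ 0.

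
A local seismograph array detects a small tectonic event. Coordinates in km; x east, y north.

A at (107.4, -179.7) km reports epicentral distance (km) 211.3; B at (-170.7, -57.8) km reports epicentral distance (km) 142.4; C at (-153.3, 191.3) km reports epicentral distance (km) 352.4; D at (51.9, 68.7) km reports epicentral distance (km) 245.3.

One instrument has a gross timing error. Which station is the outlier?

A

Solve using three stations at a time. Using B, C, D (subtract circle equations pairwise → linear system) gives (x, y) ≈ (-61.3, -148.8).
Distances from that point to each station vs reported:
  A: calculated 171.5 vs reported 211.3 → residual 39.8 km
  B: calculated 142.3 vs reported 142.4 → residual 0.1 km
  C: calculated 352.4 vs reported 352.4 → residual 0.0 km
  D: calculated 245.2 vs reported 245.3 → residual 0.1 km
B, C, D are mutually consistent (residuals ≈ 0); A is off by 39.8 km.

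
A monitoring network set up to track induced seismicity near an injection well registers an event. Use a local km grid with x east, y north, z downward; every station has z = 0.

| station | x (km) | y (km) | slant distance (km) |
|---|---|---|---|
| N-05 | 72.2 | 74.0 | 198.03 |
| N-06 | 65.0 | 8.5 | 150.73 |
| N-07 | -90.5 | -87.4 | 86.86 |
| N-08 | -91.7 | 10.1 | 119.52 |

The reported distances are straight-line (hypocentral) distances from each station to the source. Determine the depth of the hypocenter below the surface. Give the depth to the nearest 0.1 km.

z ≈ 69.9 km

Each station gives a sphere (x−x_i)² + (y−y_i)² + z² = d_i² (stations at z=0).
Subtracting the N-05 sphere from N-06 and N-07: z² cancels, leaving linear equations in x and y:
-14.4 x − 131.0 y = 10104.76
-325.4 x − 322.8 y = 36811.39
Solving: x ≈ -41.088, y ≈ -72.619 km (keep extra digits for the depth step; rounded: -41.1, -72.6).
Then from the N-05 sphere: z² = 198.03² − (x − 72.2)² − (y − 74.0)² with x = -41.088, y = -72.619, so z ≈ 69.890 ≈ 69.9 km.
Check against N-08 (with the unrounded solution): distance 119.54 ≈ 119.52 km. ✓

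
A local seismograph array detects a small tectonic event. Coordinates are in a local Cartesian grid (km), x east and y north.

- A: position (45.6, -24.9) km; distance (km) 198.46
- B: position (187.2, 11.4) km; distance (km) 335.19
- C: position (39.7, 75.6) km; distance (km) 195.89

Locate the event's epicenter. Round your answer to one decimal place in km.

Circle about each station: (x − 45.6)² + (y + 24.9)² = 198.46²; (x − 187.2)² + (y − 11.4)² = 335.19²; (x − 39.7)² + (y − 75.6)² = 195.89².
Subtracting the A equation from the B and C equations removes the quadratic terms:
283.2 x + 72.6 y = -40491.53
-11.8 x + 201.0 y = 5605.56
Solving the 2×2 system: x ≈ -147.9, y ≈ 19.2 km.
Check against A (with the unrounded x, y): √((x − 45.6)²+(y + 24.9)²) = 198.46 ≈ 198.46 km. ✓

-147.9 km east, 19.2 km north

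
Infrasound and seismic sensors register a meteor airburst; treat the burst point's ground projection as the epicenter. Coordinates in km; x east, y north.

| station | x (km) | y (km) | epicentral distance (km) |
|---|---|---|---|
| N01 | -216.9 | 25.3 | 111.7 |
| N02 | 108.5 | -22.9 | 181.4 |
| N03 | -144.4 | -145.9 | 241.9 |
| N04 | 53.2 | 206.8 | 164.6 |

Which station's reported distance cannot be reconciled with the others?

N01

Solve using three stations at a time. Using N02, N03, N04 (subtract circle equations pairwise → linear system) gives (x, y) ≈ (-44.6, 74.4).
Distances from that point to each station vs reported:
  N01: calculated 179.2 vs reported 111.7 → residual 67.5 km
  N02: calculated 181.4 vs reported 181.4 → residual 0.0 km
  N03: calculated 241.9 vs reported 241.9 → residual 0.0 km
  N04: calculated 164.6 vs reported 164.6 → residual 0.0 km
N02, N03, N04 are mutually consistent (residuals ≈ 0); N01 is off by 67.5 km.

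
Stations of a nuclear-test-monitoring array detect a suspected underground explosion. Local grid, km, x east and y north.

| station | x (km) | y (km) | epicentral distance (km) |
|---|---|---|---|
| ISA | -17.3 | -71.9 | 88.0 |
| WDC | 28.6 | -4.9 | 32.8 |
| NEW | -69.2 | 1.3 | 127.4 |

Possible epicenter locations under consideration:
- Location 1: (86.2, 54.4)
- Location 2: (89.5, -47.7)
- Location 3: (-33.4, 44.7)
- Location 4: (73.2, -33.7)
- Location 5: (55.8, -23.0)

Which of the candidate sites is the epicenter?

Location 5

For each candidate, compare |candidate − station| to the reported distance:
Location 1: residuals ISA 75.3, WDC 49.9, NEW 36.8 → max 75.3 km
Location 2: residuals ISA 21.5, WDC 41.6, NEW 38.7 → max 41.6 km
Location 3: residuals ISA 29.7, WDC 46.6, NEW 71.1 → max 71.1 km
Location 4: residuals ISA 10.2, WDC 20.3, NEW 19.2 → max 20.3 km
Location 5: residuals ISA 0.1, WDC 0.1, NEW 0.1 → max 0.1 km
Only Location 5 has all residuals ≈ 0.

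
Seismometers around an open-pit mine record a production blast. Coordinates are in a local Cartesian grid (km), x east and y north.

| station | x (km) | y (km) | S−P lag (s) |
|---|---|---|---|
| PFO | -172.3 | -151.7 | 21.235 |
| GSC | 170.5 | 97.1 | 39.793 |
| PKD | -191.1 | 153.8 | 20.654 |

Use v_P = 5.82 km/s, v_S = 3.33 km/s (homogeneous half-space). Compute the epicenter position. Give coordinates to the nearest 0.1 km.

(-125.8, 6.9)

Distance from S−P lag: d = Δt · v_P v_S / (v_P − v_S) = Δt · (5.82·3.33)/(5.82−3.33) ≈ 7.7834·Δt.
So d_PFO = 165.28, d_GSC = 309.72, d_PKD = 160.76 km.
Circle about each station: (x + 172.3)² + (y + 151.7)² = 165.28²; (x − 170.5)² + (y − 97.1)² = 309.72²; (x + 191.1)² + (y − 153.8)² = 160.76².
Subtracting the PFO equation from the GSC and PKD equations removes the quadratic terms:
685.6 x + 497.6 y = -82810.52
-37.6 x + 611.0 y = 8947.17
Solving the 2×2 system: x ≈ -125.8, y ≈ 6.9 km.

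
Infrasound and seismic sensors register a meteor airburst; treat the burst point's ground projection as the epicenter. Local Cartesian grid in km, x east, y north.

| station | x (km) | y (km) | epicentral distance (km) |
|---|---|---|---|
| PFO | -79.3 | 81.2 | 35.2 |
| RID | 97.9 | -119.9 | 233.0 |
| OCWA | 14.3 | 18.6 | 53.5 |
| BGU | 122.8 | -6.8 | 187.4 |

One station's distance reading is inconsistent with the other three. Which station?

Solve using three stations at a time. Using PFO, RID, BGU (subtract circle equations pairwise → linear system) gives (x, y) ≈ (-53.3, 57.4).
Distances from that point to each station vs reported:
  PFO: calculated 35.3 vs reported 35.2 → residual 0.1 km
  RID: calculated 233.0 vs reported 233.0 → residual 0.0 km
  OCWA: calculated 77.9 vs reported 53.5 → residual 24.4 km
  BGU: calculated 187.4 vs reported 187.4 → residual 0.0 km
PFO, RID, BGU are mutually consistent (residuals ≈ 0); OCWA is off by 24.4 km.

OCWA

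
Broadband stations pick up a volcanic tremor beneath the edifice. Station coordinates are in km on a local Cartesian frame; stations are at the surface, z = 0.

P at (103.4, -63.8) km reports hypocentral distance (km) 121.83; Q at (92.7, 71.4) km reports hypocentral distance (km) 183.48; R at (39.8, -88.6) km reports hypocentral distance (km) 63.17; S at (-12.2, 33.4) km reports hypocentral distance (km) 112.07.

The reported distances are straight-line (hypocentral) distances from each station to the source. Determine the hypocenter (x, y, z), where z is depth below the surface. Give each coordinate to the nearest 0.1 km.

x ≈ -14.3 km, y ≈ -74.7 km, depth ≈ 29.5 km

Each station gives a sphere (x−x_i)² + (y−y_i)² + z² = d_i² (stations at z=0).
Subtracting the P sphere from Q and R: z² cancels, leaving linear equations in x and y:
-21.4 x + 270.4 y = -19893.11
-127.2 x − 49.6 y = 5524.10
Solving: x ≈ -14.300, y ≈ -74.701 km (keep extra digits for the depth step; rounded: -14.3, -74.7).
Then from the P sphere: z² = 121.83² − (x − 103.4)² − (y + 63.8)² with x = -14.300, y = -74.701, so z ≈ 29.503 ≈ 29.5 km.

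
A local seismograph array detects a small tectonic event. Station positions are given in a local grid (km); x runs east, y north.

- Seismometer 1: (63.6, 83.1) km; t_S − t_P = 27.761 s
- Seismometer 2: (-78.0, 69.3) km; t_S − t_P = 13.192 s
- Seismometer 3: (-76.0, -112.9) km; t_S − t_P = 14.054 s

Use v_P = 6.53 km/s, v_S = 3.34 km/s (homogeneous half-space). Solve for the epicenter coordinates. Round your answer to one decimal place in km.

x ≈ -96.4 km, y ≈ -19.0 km

Distance from S−P lag: d = Δt · v_P v_S / (v_P − v_S) = Δt · (6.53·3.34)/(6.53−3.34) ≈ 6.8371·Δt.
So d_Seismometer 1 = 189.80, d_Seismometer 2 = 90.19, d_Seismometer 3 = 96.09 km.
Circle about each station: (x − 63.6)² + (y − 83.1)² = 189.80²; (x + 78.0)² + (y − 69.3)² = 90.19²; (x + 76.0)² + (y + 112.9)² = 96.09².
Subtracting the Seismometer 1 equation from the Seismometer 2 and Seismometer 3 equations removes the quadratic terms:
-283.2 x − 27.6 y = 27825.72
-279.2 x − 392.0 y = 34362.59
Solving the 2×2 system: x ≈ -96.4, y ≈ -19.0 km.
Check against Seismometer 1 (with the unrounded x, y): √((x − 63.6)²+(y − 83.1)²) = 189.80 ≈ 189.80 km. ✓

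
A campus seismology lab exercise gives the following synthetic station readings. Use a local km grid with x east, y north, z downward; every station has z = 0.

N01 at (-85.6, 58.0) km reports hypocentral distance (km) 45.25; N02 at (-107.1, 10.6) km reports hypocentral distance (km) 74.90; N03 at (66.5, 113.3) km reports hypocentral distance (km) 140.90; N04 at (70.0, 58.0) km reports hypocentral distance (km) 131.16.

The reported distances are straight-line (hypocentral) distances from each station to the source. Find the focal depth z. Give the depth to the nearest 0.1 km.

Each station gives a sphere (x−x_i)² + (y−y_i)² + z² = d_i² (stations at z=0).
Subtracting the N01 sphere from N02 and N03: z² cancels, leaving linear equations in x and y:
-43.0 x − 94.8 y = -2671.04
304.2 x + 110.6 y = -11237.47
Solving: x ≈ -56.503, y ≈ 53.805 km (keep extra digits for the depth step; rounded: -56.5, 53.8).
Then from the N01 sphere: z² = 45.25² − (x + 85.6)² − (y − 58.0)² with x = -56.503, y = 53.805, so z ≈ 34.400 ≈ 34.4 km.
Check against N04 (with the unrounded solution): distance 131.16 ≈ 131.16 km. ✓

z ≈ 34.4 km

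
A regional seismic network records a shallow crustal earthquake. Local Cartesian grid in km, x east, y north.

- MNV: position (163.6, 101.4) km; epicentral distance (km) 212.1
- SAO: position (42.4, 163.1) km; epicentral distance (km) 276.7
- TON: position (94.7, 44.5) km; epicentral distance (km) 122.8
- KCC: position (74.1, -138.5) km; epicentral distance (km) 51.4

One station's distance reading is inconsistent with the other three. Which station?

Solve using three stations at a time. Using MNV, SAO, KCC (subtract circle equations pairwise → linear system) gives (x, y) ≈ (112.7, -104.5).
Distances from that point to each station vs reported:
  MNV: calculated 212.1 vs reported 212.1 → residual 0.0 km
  SAO: calculated 276.7 vs reported 276.7 → residual 0.0 km
  TON: calculated 150.1 vs reported 122.8 → residual 27.3 km
  KCC: calculated 51.4 vs reported 51.4 → residual 0.0 km
MNV, SAO, KCC are mutually consistent (residuals ≈ 0); TON is off by 27.3 km.

TON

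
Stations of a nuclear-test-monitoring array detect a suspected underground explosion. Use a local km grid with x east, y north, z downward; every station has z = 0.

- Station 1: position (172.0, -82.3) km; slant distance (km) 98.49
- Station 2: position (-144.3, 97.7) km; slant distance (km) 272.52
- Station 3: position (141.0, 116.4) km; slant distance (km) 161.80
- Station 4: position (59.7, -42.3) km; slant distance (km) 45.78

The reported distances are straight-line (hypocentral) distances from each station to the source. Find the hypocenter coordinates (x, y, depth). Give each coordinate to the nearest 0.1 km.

(91.9, -34.5, 31.6)

Each station gives a sphere (x−x_i)² + (y−y_i)² + z² = d_i² (stations at z=0).
Subtracting the Station 1 sphere from Station 2 and Station 3: z² cancels, leaving linear equations in x and y:
-632.6 x + 360.0 y = -70556.38
-62.0 x + 397.4 y = -19406.29
Solving: x ≈ 91.904, y ≈ -34.495 km (keep extra digits for the depth step; rounded: 91.9, -34.5).
Then from the Station 1 sphere: z² = 98.49² − (x − 172.0)² − (y + 82.3)² with x = 91.904, y = -34.495, so z ≈ 31.616 ≈ 31.6 km.
Check against Station 4 (with the unrounded solution): distance 45.80 ≈ 45.78 km. ✓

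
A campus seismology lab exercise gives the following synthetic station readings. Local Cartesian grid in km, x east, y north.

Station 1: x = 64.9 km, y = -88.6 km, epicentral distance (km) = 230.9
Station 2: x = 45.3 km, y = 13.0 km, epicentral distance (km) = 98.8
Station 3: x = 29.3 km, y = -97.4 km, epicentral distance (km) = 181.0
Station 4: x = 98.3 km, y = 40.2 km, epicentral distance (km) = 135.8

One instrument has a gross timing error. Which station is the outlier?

Solve using three stations at a time. Using Station 2, Station 3, Station 4 (subtract circle equations pairwise → linear system) gives (x, y) ≈ (-33.5, 72.2).
Distances from that point to each station vs reported:
  Station 1: calculated 188.5 vs reported 230.9 → residual 42.4 km
  Station 2: calculated 98.6 vs reported 98.8 → residual 0.2 km
  Station 3: calculated 180.9 vs reported 181.0 → residual 0.1 km
  Station 4: calculated 135.6 vs reported 135.8 → residual 0.2 km
Station 2, Station 3, Station 4 are mutually consistent (residuals ≈ 0); Station 1 is off by 42.4 km.

Station 1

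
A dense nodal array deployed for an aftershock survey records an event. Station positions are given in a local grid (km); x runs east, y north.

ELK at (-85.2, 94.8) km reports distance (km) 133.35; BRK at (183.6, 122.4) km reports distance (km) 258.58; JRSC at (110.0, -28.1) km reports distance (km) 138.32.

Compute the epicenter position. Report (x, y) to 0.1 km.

Circle about each station: (x + 85.2)² + (y − 94.8)² = 133.35²; (x − 183.6)² + (y − 122.4)² = 258.58²; (x − 110.0)² + (y + 28.1)² = 138.32².
Subtracting the ELK equation from the BRK and JRSC equations removes the quadratic terms:
537.6 x + 55.2 y = -16636.75
390.4 x − 245.8 y = -4706.67
Solving the 2×2 system: x ≈ -28.3, y ≈ -25.8 km.

x ≈ -28.3 km, y ≈ -25.8 km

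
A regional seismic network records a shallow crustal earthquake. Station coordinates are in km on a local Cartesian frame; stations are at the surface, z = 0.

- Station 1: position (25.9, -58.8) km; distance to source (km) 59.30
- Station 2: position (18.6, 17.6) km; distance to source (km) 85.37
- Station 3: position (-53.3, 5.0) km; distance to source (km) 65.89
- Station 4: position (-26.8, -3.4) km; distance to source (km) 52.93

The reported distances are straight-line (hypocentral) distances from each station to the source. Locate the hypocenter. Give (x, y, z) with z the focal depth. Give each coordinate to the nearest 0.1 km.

(-27.1, -50.0, 25.1)

Each station gives a sphere (x−x_i)² + (y−y_i)² + z² = d_i² (stations at z=0).
Subtracting the Station 1 sphere from Station 2 and Station 3: z² cancels, leaving linear equations in x and y:
-14.6 x + 152.8 y = -7244.08
-158.4 x + 127.6 y = -2087.36
Solving: x ≈ -27.098, y ≈ -49.998 km (keep extra digits for the depth step; rounded: -27.1, -50.0).
Then from the Station 1 sphere: z² = 59.30² − (x − 25.9)² − (y + 58.8)² with x = -27.098, y = -49.998, so z ≈ 25.104 ≈ 25.1 km.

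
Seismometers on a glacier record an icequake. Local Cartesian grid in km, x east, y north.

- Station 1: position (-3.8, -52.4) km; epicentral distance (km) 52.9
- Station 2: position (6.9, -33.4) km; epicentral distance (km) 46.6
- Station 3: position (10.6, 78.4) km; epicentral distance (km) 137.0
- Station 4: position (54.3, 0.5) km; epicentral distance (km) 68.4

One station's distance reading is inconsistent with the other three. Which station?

Solve using three stations at a time. Using Station 1, Station 2, Station 3 (subtract circle equations pairwise → linear system) gives (x, y) ≈ (48.9, -53.1).
Distances from that point to each station vs reported:
  Station 1: calculated 52.7 vs reported 52.9 → residual 0.2 km
  Station 2: calculated 46.4 vs reported 46.6 → residual 0.2 km
  Station 3: calculated 136.9 vs reported 137.0 → residual 0.1 km
  Station 4: calculated 53.8 vs reported 68.4 → residual 14.6 km
Station 1, Station 2, Station 3 are mutually consistent (residuals ≈ 0); Station 4 is off by 14.6 km.

Station 4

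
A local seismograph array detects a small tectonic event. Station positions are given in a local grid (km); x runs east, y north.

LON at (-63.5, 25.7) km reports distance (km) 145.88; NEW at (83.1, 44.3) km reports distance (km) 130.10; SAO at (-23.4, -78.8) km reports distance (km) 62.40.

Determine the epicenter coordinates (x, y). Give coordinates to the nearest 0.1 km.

x ≈ 39.0 km, y ≈ -78.1 km

Circle about each station: (x + 63.5)² + (y − 25.7)² = 145.88²; (x − 83.1)² + (y − 44.3)² = 130.10²; (x + 23.4)² + (y + 78.8)² = 62.40².
Subtracting the LON equation from the NEW and SAO equations removes the quadratic terms:
293.2 x + 37.2 y = 8530.32
80.2 x − 209.0 y = 19451.47
Solving the 2×2 system: x ≈ 39.0, y ≈ -78.1 km.
Check against LON (with the unrounded x, y): √((x + 63.5)²+(y − 25.7)²) = 145.88 ≈ 145.88 km. ✓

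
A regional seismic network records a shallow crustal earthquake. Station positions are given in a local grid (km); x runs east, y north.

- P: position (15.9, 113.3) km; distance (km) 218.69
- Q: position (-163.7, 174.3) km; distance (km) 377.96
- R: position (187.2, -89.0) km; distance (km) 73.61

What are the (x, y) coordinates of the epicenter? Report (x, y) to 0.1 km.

Circle about each station: (x − 15.9)² + (y − 113.3)² = 218.69²; (x + 163.7)² + (y − 174.3)² = 377.96²; (x − 187.2)² + (y + 89.0)² = 73.61².
Subtracting pairs of circle equations eliminates x²+y² and gives linear equations (the radical axes):
-359.2 x + 122.0 y = -50939.97
342.6 x − 404.6 y = 72282.02
Solving the 2×2 system: x ≈ 113.9, y ≈ -82.2 km.

113.9 km east, -82.2 km north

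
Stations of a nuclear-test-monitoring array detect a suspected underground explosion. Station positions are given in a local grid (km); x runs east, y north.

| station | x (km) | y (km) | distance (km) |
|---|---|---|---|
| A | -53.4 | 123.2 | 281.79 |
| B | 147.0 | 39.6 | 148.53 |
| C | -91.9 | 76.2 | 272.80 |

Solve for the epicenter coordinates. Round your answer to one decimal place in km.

Circle about each station: (x + 53.4)² + (y − 123.2)² = 281.79²; (x − 147.0)² + (y − 39.6)² = 148.53²; (x + 91.9)² + (y − 76.2)² = 272.80².
Subtracting the A equation from the B and C equations removes the quadratic terms:
400.8 x − 167.2 y = 62491.80
-77.0 x − 94.0 y = 1208.01
Solving the 2×2 system: x ≈ 112.2, y ≈ -104.8 km.
Check against A (with the unrounded x, y): √((x + 53.4)²+(y − 123.2)²) = 281.77 ≈ 281.79 km. ✓

112.2 km east, -104.8 km north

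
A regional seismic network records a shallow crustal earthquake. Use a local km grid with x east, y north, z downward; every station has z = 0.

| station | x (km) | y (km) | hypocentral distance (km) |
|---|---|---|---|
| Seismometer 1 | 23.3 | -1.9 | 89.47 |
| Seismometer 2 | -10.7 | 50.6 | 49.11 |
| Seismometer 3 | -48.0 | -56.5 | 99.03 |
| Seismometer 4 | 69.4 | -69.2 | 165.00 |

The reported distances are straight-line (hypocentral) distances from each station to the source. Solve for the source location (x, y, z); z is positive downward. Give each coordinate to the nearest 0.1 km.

(-52.4, 39.6, 23.5)

Each station gives a sphere (x−x_i)² + (y−y_i)² + z² = d_i² (stations at z=0).
Subtracting the Seismometer 1 sphere from Seismometer 2 and Seismometer 3: z² cancels, leaving linear equations in x and y:
-68.0 x + 105.0 y = 7721.44
-142.6 x − 109.2 y = 3147.69
Solving: x ≈ -52.400, y ≈ 39.602 km (keep extra digits for the depth step; rounded: -52.4, 39.6).
Then from the Seismometer 1 sphere: z² = 89.47² − (x − 23.3)² − (y + 1.9)² with x = -52.400, y = 39.602, so z ≈ 23.494 ≈ 23.5 km.
Check against Seismometer 4 (with the unrounded solution): distance 165.00 ≈ 165.00 km. ✓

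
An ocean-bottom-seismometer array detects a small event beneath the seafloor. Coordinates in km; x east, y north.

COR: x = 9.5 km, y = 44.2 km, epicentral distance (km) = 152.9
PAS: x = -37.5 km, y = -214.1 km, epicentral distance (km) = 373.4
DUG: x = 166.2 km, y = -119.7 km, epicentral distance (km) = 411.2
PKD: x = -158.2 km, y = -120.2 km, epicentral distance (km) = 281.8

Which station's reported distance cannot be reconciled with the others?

Solve using three stations at a time. Using COR, PAS, PKD (subtract circle equations pairwise → linear system) gives (x, y) ≈ (-96.1, 154.6).
Distances from that point to each station vs reported:
  COR: calculated 152.8 vs reported 152.9 → residual 0.1 km
  PAS: calculated 373.4 vs reported 373.4 → residual 0.0 km
  DUG: calculated 379.6 vs reported 411.2 → residual 31.6 km
  PKD: calculated 281.8 vs reported 281.8 → residual 0.0 km
COR, PAS, PKD are mutually consistent (residuals ≈ 0); DUG is off by 31.6 km.

DUG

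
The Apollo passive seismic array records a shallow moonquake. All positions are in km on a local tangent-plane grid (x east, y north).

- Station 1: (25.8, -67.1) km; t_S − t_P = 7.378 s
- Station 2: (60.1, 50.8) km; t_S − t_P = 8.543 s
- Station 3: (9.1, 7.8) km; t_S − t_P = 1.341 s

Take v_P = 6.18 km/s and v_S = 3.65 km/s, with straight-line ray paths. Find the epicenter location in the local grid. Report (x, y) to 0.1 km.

x ≈ 7.2 km, y ≈ -4.0 km

Distance from S−P lag: d = Δt · v_P v_S / (v_P − v_S) = Δt · (6.18·3.65)/(6.18−3.65) ≈ 8.9158·Δt.
So d_Station 1 = 65.78, d_Station 2 = 76.17, d_Station 3 = 11.96 km.
Circle about each station: (x − 25.8)² + (y + 67.1)² = 65.78²; (x − 60.1)² + (y − 50.8)² = 76.17²; (x − 9.1)² + (y − 7.8)² = 11.96².
Subtracting the Station 1 equation from the Station 2 and Station 3 equations removes the quadratic terms:
68.6 x + 235.8 y = -450.26
-33.4 x + 149.8 y = -840.43
Solving the 2×2 system: x ≈ 7.2, y ≈ -4.0 km.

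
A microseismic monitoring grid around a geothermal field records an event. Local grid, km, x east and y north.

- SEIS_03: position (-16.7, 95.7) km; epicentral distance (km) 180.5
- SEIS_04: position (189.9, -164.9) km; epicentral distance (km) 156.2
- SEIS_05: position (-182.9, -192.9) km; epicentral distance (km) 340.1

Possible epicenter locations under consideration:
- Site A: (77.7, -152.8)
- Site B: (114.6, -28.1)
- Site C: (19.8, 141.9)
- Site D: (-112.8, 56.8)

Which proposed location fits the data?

Site B

For each candidate, compare |candidate − station| to the reported distance:
Site A: residuals SEIS_03 85.3, SEIS_04 43.3, SEIS_05 76.4 → max 85.3 km
Site B: residuals SEIS_03 0.0, SEIS_04 0.0, SEIS_05 0.0 → max 0.0 km
Site C: residuals SEIS_03 121.6, SEIS_04 194.6, SEIS_05 51.3 → max 194.6 km
Site D: residuals SEIS_03 76.8, SEIS_04 219.0, SEIS_05 80.7 → max 219.0 km
Only Site B has all residuals ≈ 0.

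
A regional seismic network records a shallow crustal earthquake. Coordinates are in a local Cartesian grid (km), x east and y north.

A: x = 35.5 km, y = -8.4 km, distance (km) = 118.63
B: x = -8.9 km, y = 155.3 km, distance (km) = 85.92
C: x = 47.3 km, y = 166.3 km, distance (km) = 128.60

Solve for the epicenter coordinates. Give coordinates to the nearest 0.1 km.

Circle about each station: (x − 35.5)² + (y + 8.4)² = 118.63²; (x + 8.9)² + (y − 155.3)² = 85.92²; (x − 47.3)² + (y − 166.3)² = 128.60².
Subtracting the A equation from the B and C equations removes the quadratic terms:
-88.8 x + 327.4 y = 29557.32
23.6 x + 349.4 y = 26097.29
Solving the 2×2 system: x ≈ -46.0, y ≈ 77.8 km.
Check against A (with the unrounded x, y): √((x − 35.5)²+(y + 8.4)²) = 118.64 ≈ 118.63 km. ✓

(-46.0, 77.8)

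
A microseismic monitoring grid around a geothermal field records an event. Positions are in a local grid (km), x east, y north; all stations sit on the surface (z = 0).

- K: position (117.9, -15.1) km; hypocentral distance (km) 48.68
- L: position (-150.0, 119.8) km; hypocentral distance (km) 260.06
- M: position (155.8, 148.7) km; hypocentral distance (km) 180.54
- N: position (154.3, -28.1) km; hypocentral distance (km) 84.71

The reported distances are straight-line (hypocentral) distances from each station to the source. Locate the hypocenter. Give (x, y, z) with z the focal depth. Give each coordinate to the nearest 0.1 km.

x ≈ 73.9 km, y ≈ -10.9 km, depth ≈ 20.4 km

Each station gives a sphere (x−x_i)² + (y−y_i)² + z² = d_i² (stations at z=0).
Subtracting the K sphere from L and M: z² cancels, leaving linear equations in x and y:
-535.8 x + 269.8 y = -42537.84
75.8 x + 327.6 y = 2031.96
Solving: x ≈ 73.904, y ≈ -10.897 km (keep extra digits for the depth step; rounded: 73.9, -10.9).
Then from the K sphere: z² = 48.68² − (x − 117.9)² − (y + 15.1)² with x = 73.904, y = -10.897, so z ≈ 20.407 ≈ 20.4 km.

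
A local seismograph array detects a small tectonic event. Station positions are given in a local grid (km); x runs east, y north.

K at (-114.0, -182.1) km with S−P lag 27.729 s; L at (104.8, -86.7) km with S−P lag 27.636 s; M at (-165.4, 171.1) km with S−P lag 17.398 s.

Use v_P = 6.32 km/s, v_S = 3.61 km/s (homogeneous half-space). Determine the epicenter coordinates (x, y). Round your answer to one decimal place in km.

Distance from S−P lag: d = Δt · v_P v_S / (v_P − v_S) = Δt · (6.32·3.61)/(6.32−3.61) ≈ 8.4189·Δt.
So d_K = 233.45, d_L = 232.66, d_M = 146.47 km.
Circle about each station: (x + 114.0)² + (y + 182.1)² = 233.45²; (x − 104.8)² + (y + 86.7)² = 232.66²; (x + 165.4)² + (y − 171.1)² = 146.47².
Subtracting pairs of circle equations eliminates x²+y² and gives linear equations (the radical axes):
437.6 x + 190.8 y = -27288.25
-102.8 x + 706.4 y = 43521.40
Solving the 2×2 system: x ≈ -83.9, y ≈ 49.4 km.
Check against K (with the unrounded x, y): √((x + 114.0)²+(y + 182.1)²) = 233.45 ≈ 233.45 km. ✓

x ≈ -83.9 km, y ≈ 49.4 km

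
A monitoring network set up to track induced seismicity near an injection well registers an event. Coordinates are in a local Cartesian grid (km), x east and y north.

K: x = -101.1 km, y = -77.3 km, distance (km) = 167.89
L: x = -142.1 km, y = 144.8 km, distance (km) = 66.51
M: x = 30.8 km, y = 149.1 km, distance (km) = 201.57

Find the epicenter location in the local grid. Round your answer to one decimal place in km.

(-158.7, 80.4)

Circle about each station: (x + 101.1)² + (y + 77.3)² = 167.89²; (x + 142.1)² + (y − 144.8)² = 66.51²; (x − 30.8)² + (y − 149.1)² = 201.57².
Subtracting pairs of circle equations eliminates x²+y² and gives linear equations (the radical axes):
-82.0 x + 444.2 y = 48726.42
263.8 x + 452.8 y = -5460.46
Solving the 2×2 system: x ≈ -158.7, y ≈ 80.4 km.
Check against K (with the unrounded x, y): √((x + 101.1)²+(y + 77.3)²) = 167.89 ≈ 167.89 km. ✓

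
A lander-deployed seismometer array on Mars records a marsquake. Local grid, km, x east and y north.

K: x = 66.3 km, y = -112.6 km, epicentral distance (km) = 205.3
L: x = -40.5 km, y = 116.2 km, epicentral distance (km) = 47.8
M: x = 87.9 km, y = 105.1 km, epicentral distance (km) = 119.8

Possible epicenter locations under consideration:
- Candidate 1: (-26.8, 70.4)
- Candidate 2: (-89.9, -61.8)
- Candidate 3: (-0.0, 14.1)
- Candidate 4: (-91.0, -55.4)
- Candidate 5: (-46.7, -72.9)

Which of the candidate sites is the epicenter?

For each candidate, compare |candidate − station| to the reported distance:
Candidate 1: residuals K 0.0, L 0.0, M 0.0 → max 0.0 km
Candidate 2: residuals K 41.0, L 136.9, M 124.1 → max 136.9 km
Candidate 3: residuals K 62.3, L 62.0, M 6.7 → max 62.3 km
Candidate 4: residuals K 37.9, L 131.1, M 120.5 → max 131.1 km
Candidate 5: residuals K 85.5, L 141.4, M 103.4 → max 141.4 km
Only Candidate 1 has all residuals ≈ 0.

Candidate 1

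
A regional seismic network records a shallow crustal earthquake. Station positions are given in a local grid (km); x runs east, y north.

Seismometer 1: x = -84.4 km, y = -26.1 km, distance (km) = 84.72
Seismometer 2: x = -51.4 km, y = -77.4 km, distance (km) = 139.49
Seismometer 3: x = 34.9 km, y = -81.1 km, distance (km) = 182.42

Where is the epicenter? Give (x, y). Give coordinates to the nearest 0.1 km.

Circle about each station: (x + 84.4)² + (y + 26.1)² = 84.72²; (x + 51.4)² + (y + 77.4)² = 139.49²; (x − 34.9)² + (y + 81.1)² = 182.42².
Subtracting pairs of circle equations eliminates x²+y² and gives linear equations (the radical axes):
66.0 x − 102.6 y = -11451.83
238.6 x − 110.0 y = -26108.93
Solving the 2×2 system: x ≈ -82.4, y ≈ 58.6 km.

-82.4 km east, 58.6 km north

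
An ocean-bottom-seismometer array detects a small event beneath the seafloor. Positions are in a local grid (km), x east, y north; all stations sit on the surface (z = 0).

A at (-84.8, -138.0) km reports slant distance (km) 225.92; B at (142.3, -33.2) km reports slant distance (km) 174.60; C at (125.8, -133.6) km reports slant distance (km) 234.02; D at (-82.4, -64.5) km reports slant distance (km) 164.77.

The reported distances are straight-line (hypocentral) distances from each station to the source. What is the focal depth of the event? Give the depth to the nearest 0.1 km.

depth ≈ 63.0 km

Each station gives a sphere (x−x_i)² + (y−y_i)² + z² = d_i² (stations at z=0).
Subtracting the A sphere from B and C: z² cancels, leaving linear equations in x and y:
454.2 x + 209.6 y = 15671.18
421.2 x + 8.8 y = 3714.05
Solving: x ≈ 7.600, y ≈ 58.298 km (keep extra digits for the depth step; rounded: 7.6, 58.3).
Then from the A sphere: z² = 225.92² − (x + 84.8)² − (y + 138.0)² with x = 7.600, y = 58.298, so z ≈ 63.001 ≈ 63.0 km.
Check against D (with the unrounded solution): distance 164.77 ≈ 164.77 km. ✓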